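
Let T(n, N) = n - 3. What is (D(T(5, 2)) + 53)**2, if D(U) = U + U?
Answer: 3249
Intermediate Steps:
T(n, N) = -3 + n
D(U) = 2*U
(D(T(5, 2)) + 53)**2 = (2*(-3 + 5) + 53)**2 = (2*2 + 53)**2 = (4 + 53)**2 = 57**2 = 3249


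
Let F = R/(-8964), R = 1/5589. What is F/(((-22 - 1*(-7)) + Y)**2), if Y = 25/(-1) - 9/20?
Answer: -100/8197341146469 ≈ -1.2199e-11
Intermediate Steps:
Y = -509/20 (Y = 25*(-1) - 9*1/20 = -25 - 9/20 = -509/20 ≈ -25.450)
R = 1/5589 ≈ 0.00017892
F = -1/50099796 (F = (1/5589)/(-8964) = (1/5589)*(-1/8964) = -1/50099796 ≈ -1.9960e-8)
F/(((-22 - 1*(-7)) + Y)**2) = -1/(50099796*((-22 - 1*(-7)) - 509/20)**2) = -1/(50099796*((-22 + 7) - 509/20)**2) = -1/(50099796*(-15 - 509/20)**2) = -1/(50099796*((-809/20)**2)) = -1/(50099796*654481/400) = -1/50099796*400/654481 = -100/8197341146469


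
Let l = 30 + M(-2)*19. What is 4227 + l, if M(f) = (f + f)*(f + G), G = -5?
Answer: 4789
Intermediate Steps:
M(f) = 2*f*(-5 + f) (M(f) = (f + f)*(f - 5) = (2*f)*(-5 + f) = 2*f*(-5 + f))
l = 562 (l = 30 + (2*(-2)*(-5 - 2))*19 = 30 + (2*(-2)*(-7))*19 = 30 + 28*19 = 30 + 532 = 562)
4227 + l = 4227 + 562 = 4789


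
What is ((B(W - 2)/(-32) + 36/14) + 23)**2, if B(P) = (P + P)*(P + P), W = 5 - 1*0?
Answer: 1874161/3136 ≈ 597.63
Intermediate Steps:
W = 5 (W = 5 + 0 = 5)
B(P) = 4*P**2 (B(P) = (2*P)*(2*P) = 4*P**2)
((B(W - 2)/(-32) + 36/14) + 23)**2 = (((4*(5 - 2)**2)/(-32) + 36/14) + 23)**2 = (((4*3**2)*(-1/32) + 36*(1/14)) + 23)**2 = (((4*9)*(-1/32) + 18/7) + 23)**2 = ((36*(-1/32) + 18/7) + 23)**2 = ((-9/8 + 18/7) + 23)**2 = (81/56 + 23)**2 = (1369/56)**2 = 1874161/3136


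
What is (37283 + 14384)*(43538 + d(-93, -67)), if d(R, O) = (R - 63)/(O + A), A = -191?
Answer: 96728890720/43 ≈ 2.2495e+9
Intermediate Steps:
d(R, O) = (-63 + R)/(-191 + O) (d(R, O) = (R - 63)/(O - 191) = (-63 + R)/(-191 + O))
(37283 + 14384)*(43538 + d(-93, -67)) = (37283 + 14384)*(43538 + (-63 - 93)/(-191 - 67)) = 51667*(43538 - 156/(-258)) = 51667*(43538 - 1/258*(-156)) = 51667*(43538 + 26/43) = 51667*(1872160/43) = 96728890720/43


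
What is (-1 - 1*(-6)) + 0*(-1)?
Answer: 5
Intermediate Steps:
(-1 - 1*(-6)) + 0*(-1) = (-1 + 6) + 0 = 5 + 0 = 5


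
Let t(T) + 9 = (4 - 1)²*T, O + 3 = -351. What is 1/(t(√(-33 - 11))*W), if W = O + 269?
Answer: 1/34425 + 2*I*√11/34425 ≈ 2.9049e-5 + 0.00019269*I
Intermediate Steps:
O = -354 (O = -3 - 351 = -354)
t(T) = -9 + 9*T (t(T) = -9 + (4 - 1)²*T = -9 + 3²*T = -9 + 9*T)
W = -85 (W = -354 + 269 = -85)
1/(t(√(-33 - 11))*W) = 1/((-9 + 9*√(-33 - 11))*(-85)) = 1/((-9 + 9*√(-44))*(-85)) = 1/((-9 + 9*(2*I*√11))*(-85)) = 1/((-9 + 18*I*√11)*(-85)) = 1/(765 - 1530*I*√11)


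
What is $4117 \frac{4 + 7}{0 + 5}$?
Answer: $\frac{45287}{5} \approx 9057.4$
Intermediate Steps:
$4117 \frac{4 + 7}{0 + 5} = 4117 \cdot \frac{11}{5} = \frac{45287}{5}$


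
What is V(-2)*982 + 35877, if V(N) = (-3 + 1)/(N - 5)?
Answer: 253103/7 ≈ 36158.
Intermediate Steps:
V(N) = -2/(-5 + N)
V(-2)*982 + 35877 = -2/(-5 - 2)*982 + 35877 = -2/(-7)*982 + 35877 = -2*(-⅐)*982 + 35877 = (2/7)*982 + 35877 = 1964/7 + 35877 = 253103/7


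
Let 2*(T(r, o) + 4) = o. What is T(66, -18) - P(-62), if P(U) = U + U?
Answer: 111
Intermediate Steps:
T(r, o) = -4 + o/2
P(U) = 2*U
T(66, -18) - P(-62) = (-4 + (½)*(-18)) - 2*(-62) = (-4 - 9) - 1*(-124) = -13 + 124 = 111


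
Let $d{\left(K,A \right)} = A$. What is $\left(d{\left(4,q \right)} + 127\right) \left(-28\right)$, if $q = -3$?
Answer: $-3472$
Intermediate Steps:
$\left(d{\left(4,q \right)} + 127\right) \left(-28\right) = \left(-3 + 127\right) \left(-28\right) = 124 \left(-28\right) = -3472$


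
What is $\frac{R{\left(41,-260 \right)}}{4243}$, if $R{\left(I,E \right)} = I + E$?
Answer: $- \frac{219}{4243} \approx -0.051614$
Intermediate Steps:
$R{\left(I,E \right)} = E + I$
$\frac{R{\left(41,-260 \right)}}{4243} = \frac{-260 + 41}{4243} = \left(-219\right) \frac{1}{4243} = - \frac{219}{4243}$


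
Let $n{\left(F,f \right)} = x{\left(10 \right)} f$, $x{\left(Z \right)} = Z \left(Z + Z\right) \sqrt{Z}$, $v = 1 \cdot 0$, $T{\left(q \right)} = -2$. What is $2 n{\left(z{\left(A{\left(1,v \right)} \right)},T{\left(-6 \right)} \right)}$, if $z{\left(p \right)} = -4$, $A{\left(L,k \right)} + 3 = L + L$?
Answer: $- 800 \sqrt{10} \approx -2529.8$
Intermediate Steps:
$v = 0$
$x{\left(Z \right)} = 2 Z^{\frac{5}{2}}$ ($x{\left(Z \right)} = Z 2 Z \sqrt{Z} = 2 Z^{2} \sqrt{Z} = 2 Z^{\frac{5}{2}}$)
$A{\left(L,k \right)} = -3 + 2 L$ ($A{\left(L,k \right)} = -3 + \left(L + L\right) = -3 + 2 L$)
$n{\left(F,f \right)} = 200 f \sqrt{10}$ ($n{\left(F,f \right)} = 2 \cdot 10^{\frac{5}{2}} f = 2 \cdot 100 \sqrt{10} f = 200 \sqrt{10} f = 200 f \sqrt{10}$)
$2 n{\left(z{\left(A{\left(1,v \right)} \right)},T{\left(-6 \right)} \right)} = 2 \cdot 200 \left(-2\right) \sqrt{10} = 2 \left(- 400 \sqrt{10}\right) = - 800 \sqrt{10}$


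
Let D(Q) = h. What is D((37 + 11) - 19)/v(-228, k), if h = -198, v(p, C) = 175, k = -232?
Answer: -198/175 ≈ -1.1314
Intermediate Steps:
D(Q) = -198
D((37 + 11) - 19)/v(-228, k) = -198/175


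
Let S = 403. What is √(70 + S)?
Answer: √473 ≈ 21.749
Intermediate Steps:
√(70 + S) = √(70 + 403) = √473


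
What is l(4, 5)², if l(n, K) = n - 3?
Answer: 1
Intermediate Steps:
l(n, K) = -3 + n
l(4, 5)² = (-3 + 4)² = 1² = 1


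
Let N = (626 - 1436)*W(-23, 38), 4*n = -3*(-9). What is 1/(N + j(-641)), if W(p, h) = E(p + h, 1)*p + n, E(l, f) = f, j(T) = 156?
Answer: 2/26637 ≈ 7.5084e-5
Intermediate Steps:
n = 27/4 (n = (-3*(-9))/4 = (1/4)*27 = 27/4 ≈ 6.7500)
W(p, h) = 27/4 + p (W(p, h) = 1*p + 27/4 = p + 27/4 = 27/4 + p)
N = 26325/2 (N = (626 - 1436)*(27/4 - 23) = -810*(-65/4) = 26325/2 ≈ 13163.)
1/(N + j(-641)) = 1/(26325/2 + 156) = 1/(26637/2) = 2/26637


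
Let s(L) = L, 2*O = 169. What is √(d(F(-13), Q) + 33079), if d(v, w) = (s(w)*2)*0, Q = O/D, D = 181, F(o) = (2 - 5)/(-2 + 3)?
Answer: √33079 ≈ 181.88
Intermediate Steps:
O = 169/2 (O = (½)*169 = 169/2 ≈ 84.500)
F(o) = -3 (F(o) = -3/1 = -3*1 = -3)
Q = 169/362 (Q = (169/2)/181 = (169/2)*(1/181) = 169/362 ≈ 0.46685)
d(v, w) = 0 (d(v, w) = (w*2)*0 = (2*w)*0 = 0)
√(d(F(-13), Q) + 33079) = √(0 + 33079) = √33079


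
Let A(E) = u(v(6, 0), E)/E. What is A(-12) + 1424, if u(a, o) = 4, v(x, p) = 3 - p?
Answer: 4271/3 ≈ 1423.7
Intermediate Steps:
A(E) = 4/E
A(-12) + 1424 = 4/(-12) + 1424 = 4*(-1/12) + 1424 = -⅓ + 1424 = 4271/3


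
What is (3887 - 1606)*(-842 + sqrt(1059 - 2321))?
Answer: -1920602 + 2281*I*sqrt(1262) ≈ -1.9206e+6 + 81032.0*I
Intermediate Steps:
(3887 - 1606)*(-842 + sqrt(1059 - 2321)) = 2281*(-842 + sqrt(-1262)) = 2281*(-842 + I*sqrt(1262)) = -1920602 + 2281*I*sqrt(1262)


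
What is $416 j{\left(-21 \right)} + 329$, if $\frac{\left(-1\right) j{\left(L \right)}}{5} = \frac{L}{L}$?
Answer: $-1751$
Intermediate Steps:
$j{\left(L \right)} = -5$ ($j{\left(L \right)} = - 5 \frac{L}{L} = \left(-5\right) 1 = -5$)
$416 j{\left(-21 \right)} + 329 = 416 \left(-5\right) + 329 = -2080 + 329 = -1751$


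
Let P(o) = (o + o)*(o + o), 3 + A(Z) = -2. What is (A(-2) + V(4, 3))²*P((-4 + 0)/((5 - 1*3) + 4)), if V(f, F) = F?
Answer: 64/9 ≈ 7.1111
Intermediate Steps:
A(Z) = -5 (A(Z) = -3 - 2 = -5)
P(o) = 4*o² (P(o) = (2*o)*(2*o) = 4*o²)
(A(-2) + V(4, 3))²*P((-4 + 0)/((5 - 1*3) + 4)) = (-5 + 3)²*(4*((-4 + 0)/((5 - 1*3) + 4))²) = (-2)²*(4*(-4/((5 - 3) + 4))²) = 4*(4*(-4/(2 + 4))²) = 4*(4*(-4/6)²) = 4*(4*(-4*⅙)²) = 4*(4*(-⅔)²) = 4*(4*(4/9)) = 4*(16/9) = 64/9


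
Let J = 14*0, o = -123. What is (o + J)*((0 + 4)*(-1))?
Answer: 492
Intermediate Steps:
J = 0
(o + J)*((0 + 4)*(-1)) = (-123 + 0)*((0 + 4)*(-1)) = -492*(-1) = -123*(-4) = 492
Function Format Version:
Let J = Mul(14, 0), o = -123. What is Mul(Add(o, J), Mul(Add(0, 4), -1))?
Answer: 492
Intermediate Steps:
J = 0
Mul(Add(o, J), Mul(Add(0, 4), -1)) = Mul(Add(-123, 0), Mul(Add(0, 4), -1)) = Mul(-123, Mul(4, -1)) = Mul(-123, -4) = 492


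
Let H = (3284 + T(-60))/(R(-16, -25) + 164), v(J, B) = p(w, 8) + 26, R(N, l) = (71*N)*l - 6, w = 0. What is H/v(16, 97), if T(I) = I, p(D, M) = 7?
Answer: 1612/471207 ≈ 0.0034210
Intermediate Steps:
R(N, l) = -6 + 71*N*l (R(N, l) = 71*N*l - 6 = -6 + 71*N*l)
v(J, B) = 33 (v(J, B) = 7 + 26 = 33)
H = 1612/14279 (H = (3284 - 60)/((-6 + 71*(-16)*(-25)) + 164) = 3224/((-6 + 28400) + 164) = 3224/(28394 + 164) = 3224/28558 = 3224*(1/28558) = 1612/14279 ≈ 0.11289)
H/v(16, 97) = (1612/14279)/33 = (1612/14279)*(1/33) = 1612/471207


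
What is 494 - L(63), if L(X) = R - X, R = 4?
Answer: 553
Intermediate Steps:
L(X) = 4 - X
494 - L(63) = 494 - (4 - 1*63) = 494 - (4 - 63) = 494 - 1*(-59) = 494 + 59 = 553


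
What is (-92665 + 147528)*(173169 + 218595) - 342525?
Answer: 21493005807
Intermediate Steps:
(-92665 + 147528)*(173169 + 218595) - 342525 = 54863*391764 - 342525 = 21493348332 - 342525 = 21493005807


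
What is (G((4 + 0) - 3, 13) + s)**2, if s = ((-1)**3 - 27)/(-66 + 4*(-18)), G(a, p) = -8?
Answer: 289444/4761 ≈ 60.795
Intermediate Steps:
s = 14/69 (s = (-1 - 27)/(-66 - 72) = -28/(-138) = -28*(-1/138) = 14/69 ≈ 0.20290)
(G((4 + 0) - 3, 13) + s)**2 = (-8 + 14/69)**2 = (-538/69)**2 = 289444/4761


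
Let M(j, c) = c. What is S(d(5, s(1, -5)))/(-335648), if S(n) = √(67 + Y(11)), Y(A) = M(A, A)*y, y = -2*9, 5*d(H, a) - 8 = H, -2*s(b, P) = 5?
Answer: -I*√131/335648 ≈ -3.41e-5*I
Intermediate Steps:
s(b, P) = -5/2 (s(b, P) = -½*5 = -5/2)
d(H, a) = 8/5 + H/5
y = -18
Y(A) = -18*A (Y(A) = A*(-18) = -18*A)
S(n) = I*√131 (S(n) = √(67 - 18*11) = √(67 - 198) = √(-131) = I*√131)
S(d(5, s(1, -5)))/(-335648) = (I*√131)/(-335648) = (I*√131)*(-1/335648) = -I*√131/335648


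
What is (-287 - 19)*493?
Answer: -150858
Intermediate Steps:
(-287 - 19)*493 = -306*493 = -150858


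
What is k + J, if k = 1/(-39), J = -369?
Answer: -14392/39 ≈ -369.03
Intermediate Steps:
k = -1/39 ≈ -0.025641
k + J = -1/39 - 369 = -14392/39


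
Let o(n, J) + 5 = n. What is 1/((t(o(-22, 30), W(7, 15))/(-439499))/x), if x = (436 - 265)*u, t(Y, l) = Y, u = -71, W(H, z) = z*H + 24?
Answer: -592884151/3 ≈ -1.9763e+8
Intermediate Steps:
o(n, J) = -5 + n
W(H, z) = 24 + H*z (W(H, z) = H*z + 24 = 24 + H*z)
x = -12141 (x = (436 - 265)*(-71) = 171*(-71) = -12141)
1/((t(o(-22, 30), W(7, 15))/(-439499))/x) = 1/(((-5 - 22)/(-439499))/(-12141)) = 1/(-27*(-1/439499)*(-1/12141)) = 1/((27/439499)*(-1/12141)) = 1/(-3/592884151) = -592884151/3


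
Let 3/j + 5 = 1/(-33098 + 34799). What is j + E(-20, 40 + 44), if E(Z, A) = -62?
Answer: -532351/8504 ≈ -62.600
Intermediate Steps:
j = -5103/8504 (j = 3/(-5 + 1/(-33098 + 34799)) = 3/(-5 + 1/1701) = 3/(-8504/1701) = 3*(-1701/8504) = -5103/8504 ≈ -0.60007)
j + E(-20, 40 + 44) = -5103/8504 - 62 = -532351/8504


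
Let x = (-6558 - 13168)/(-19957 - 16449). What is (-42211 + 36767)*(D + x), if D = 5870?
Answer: -581753859012/18203 ≈ -3.1959e+7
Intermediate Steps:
x = 9863/18203 (x = -19726/(-36406) = -19726*(-1/36406) = 9863/18203 ≈ 0.54183)
(-42211 + 36767)*(D + x) = (-42211 + 36767)*(5870 + 9863/18203) = -5444*106861473/18203 = -581753859012/18203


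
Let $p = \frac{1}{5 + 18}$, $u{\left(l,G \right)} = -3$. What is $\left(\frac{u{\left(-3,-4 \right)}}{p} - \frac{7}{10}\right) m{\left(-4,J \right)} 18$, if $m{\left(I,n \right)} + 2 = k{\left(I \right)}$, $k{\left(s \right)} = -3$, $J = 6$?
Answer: $6273$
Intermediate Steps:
$p = \frac{1}{23} \approx 0.043478$
$m{\left(I,n \right)} = -5$ ($m{\left(I,n \right)} = -2 - 3 = -5$)
$\left(\frac{u{\left(-3,-4 \right)}}{p} - \frac{7}{10}\right) m{\left(-4,J \right)} 18 = \left(- 3 \frac{1}{\frac{1}{23}} - \frac{7}{10}\right) \left(-5\right) 18 = \left(\left(-3\right) 23 - \frac{7}{10}\right) \left(-5\right) 18 = \left(-69 - \frac{7}{10}\right) \left(-5\right) 18 = \left(- \frac{697}{10}\right) \left(-5\right) 18 = \frac{697}{2} \cdot 18 = 6273$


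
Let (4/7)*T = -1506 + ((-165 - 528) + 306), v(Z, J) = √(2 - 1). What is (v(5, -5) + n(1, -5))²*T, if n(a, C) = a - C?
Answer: -649299/4 ≈ -1.6232e+5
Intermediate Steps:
v(Z, J) = 1 (v(Z, J) = √1 = 1)
T = -13251/4 (T = 7*(-1506 + ((-165 - 528) + 306))/4 = 7*(-1506 + (-693 + 306))/4 = 7*(-1506 - 387)/4 = (7/4)*(-1893) = -13251/4 ≈ -3312.8)
(v(5, -5) + n(1, -5))²*T = (1 + (1 - 1*(-5)))²*(-13251/4) = (1 + (1 + 5))²*(-13251/4) = (1 + 6)²*(-13251/4) = 7²*(-13251/4) = 49*(-13251/4) = -649299/4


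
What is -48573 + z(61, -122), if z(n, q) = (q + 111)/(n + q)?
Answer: -2962942/61 ≈ -48573.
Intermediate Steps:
z(n, q) = (111 + q)/(n + q)
-48573 + z(61, -122) = -48573 + (111 - 122)/(61 - 122) = -48573 - 11/(-61) = -48573 - 1/61*(-11) = -48573 + 11/61 = -2962942/61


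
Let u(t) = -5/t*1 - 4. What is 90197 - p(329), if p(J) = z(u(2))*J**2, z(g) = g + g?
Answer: 1497330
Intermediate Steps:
u(t) = -4 - 5/t (u(t) = -5/t - 4 = -4 - 5/t)
z(g) = 2*g
p(J) = -13*J**2 (p(J) = (2*(-4 - 5/2))*J**2 = (2*(-13/2))*J**2 = -13*J**2)
90197 - p(329) = 90197 - (-13)*329**2 = 90197 - (-13)*108241 = 90197 - 1*(-1407133) = 90197 + 1407133 = 1497330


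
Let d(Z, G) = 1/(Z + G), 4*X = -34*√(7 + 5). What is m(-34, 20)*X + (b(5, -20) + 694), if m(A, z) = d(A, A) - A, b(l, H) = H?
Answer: 674 - 2311*√3/4 ≈ -326.69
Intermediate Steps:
X = -17*√3 (X = (-34*√(7 + 5))/4 = (-68*√3)/4 = -17*√3 ≈ -29.445)
d(Z, G) = 1/(G + Z)
m(A, z) = 1/(2*A) - A (m(A, z) = 1/(A + A) - A = 1/(2*A) - A)
m(-34, 20)*X + (b(5, -20) + 694) = ((½)/(-34) - 1*(-34))*(-17*√3) + (-20 + 694) = ((½)*(-1/34) + 34)*(-17*√3) + 674 = (-1/68 + 34)*(-17*√3) + 674 = 2311*(-17*√3)/68 + 674 = -2311*√3/4 + 674 = 674 - 2311*√3/4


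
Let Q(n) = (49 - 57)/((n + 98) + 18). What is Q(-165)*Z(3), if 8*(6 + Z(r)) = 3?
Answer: -45/49 ≈ -0.91837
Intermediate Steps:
Z(r) = -45/8 (Z(r) = -6 + (⅛)*3 = -6 + 3/8 = -45/8)
Q(n) = -8/(116 + n) (Q(n) = -8/((98 + n) + 18) = -8/(116 + n))
Q(-165)*Z(3) = -8/(116 - 165)*(-45/8) = -8/(-49)*(-45/8) = -8*(-1/49)*(-45/8) = (8/49)*(-45/8) = -45/49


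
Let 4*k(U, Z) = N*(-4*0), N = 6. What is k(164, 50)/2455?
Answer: 0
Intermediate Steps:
k(U, Z) = 0 (k(U, Z) = (6*(-4*0))/4 = (6*0)/4 = (1/4)*0 = 0)
k(164, 50)/2455 = 0/2455 = 0*(1/2455) = 0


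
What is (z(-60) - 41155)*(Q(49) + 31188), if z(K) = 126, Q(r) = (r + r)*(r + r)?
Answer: -1673654968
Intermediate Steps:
Q(r) = 4*r**2 (Q(r) = (2*r)*(2*r) = 4*r**2)
(z(-60) - 41155)*(Q(49) + 31188) = (126 - 41155)*(4*49**2 + 31188) = -41029*(4*2401 + 31188) = -41029*(9604 + 31188) = -41029*40792 = -1673654968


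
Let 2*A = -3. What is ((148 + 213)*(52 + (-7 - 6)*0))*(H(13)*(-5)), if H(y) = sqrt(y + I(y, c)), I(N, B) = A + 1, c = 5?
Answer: -234650*sqrt(2) ≈ -3.3185e+5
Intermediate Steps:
A = -3/2 (A = (1/2)*(-3) = -3/2 ≈ -1.5000)
I(N, B) = -1/2 (I(N, B) = -3/2 + 1 = -1/2)
H(y) = sqrt(-1/2 + y) (H(y) = sqrt(y - 1/2) = sqrt(-1/2 + y))
((148 + 213)*(52 + (-7 - 6)*0))*(H(13)*(-5)) = ((148 + 213)*(52 + (-7 - 6)*0))*((sqrt(-2 + 4*13)/2)*(-5)) = (361*(52 - 13*0))*((sqrt(-2 + 52)/2)*(-5)) = (361*(52 + 0))*((sqrt(50)/2)*(-5)) = (361*52)*(((5*sqrt(2))/2)*(-5)) = 18772*((5*sqrt(2)/2)*(-5)) = 18772*(-25*sqrt(2)/2) = -234650*sqrt(2)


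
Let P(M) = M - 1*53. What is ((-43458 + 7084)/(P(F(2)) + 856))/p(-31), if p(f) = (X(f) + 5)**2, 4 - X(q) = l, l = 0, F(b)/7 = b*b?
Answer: -36374/67311 ≈ -0.54039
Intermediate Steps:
F(b) = 7*b**2 (F(b) = 7*(b*b) = 7*b**2)
X(q) = 4 (X(q) = 4 - 1*0 = 4 + 0 = 4)
p(f) = 81 (p(f) = (4 + 5)**2 = 9**2 = 81)
P(M) = -53 + M (P(M) = M - 53 = -53 + M)
((-43458 + 7084)/(P(F(2)) + 856))/p(-31) = ((-43458 + 7084)/((-53 + 7*2**2) + 856))/81 = -36374/((-53 + 7*4) + 856)*(1/81) = -36374/((-53 + 28) + 856)*(1/81) = -36374/(-25 + 856)*(1/81) = -36374/831*(1/81) = -36374*1/831*(1/81) = -36374/831*1/81 = -36374/67311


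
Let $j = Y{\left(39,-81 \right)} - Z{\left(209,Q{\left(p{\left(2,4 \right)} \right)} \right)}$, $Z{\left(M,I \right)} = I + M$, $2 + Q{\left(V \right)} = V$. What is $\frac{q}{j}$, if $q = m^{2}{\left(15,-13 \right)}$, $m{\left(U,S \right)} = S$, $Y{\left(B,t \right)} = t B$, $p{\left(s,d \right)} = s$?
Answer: $- \frac{169}{3368} \approx -0.050178$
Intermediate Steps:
$Y{\left(B,t \right)} = B t$
$Q{\left(V \right)} = -2 + V$
$q = 169$ ($q = \left(-13\right)^{2} = 169$)
$j = -3368$ ($j = 39 \left(-81\right) - \left(\left(-2 + 2\right) + 209\right) = -3159 - \left(0 + 209\right) = -3159 - 209 = -3368$)
$\frac{q}{j} = \frac{169}{-3368} = 169 \left(- \frac{1}{3368}\right) = - \frac{169}{3368}$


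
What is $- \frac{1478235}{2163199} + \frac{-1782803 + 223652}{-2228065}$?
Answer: $\frac{4655895222}{283514587055} \approx 0.016422$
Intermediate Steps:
$- \frac{1478235}{2163199} + \frac{-1782803 + 223652}{-2228065} = \left(-1478235\right) \frac{1}{2163199} - - \frac{1559151}{2228065} = - \frac{86955}{127247} + \frac{1559151}{2228065} = \frac{4655895222}{283514587055}$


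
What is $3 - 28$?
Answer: $-25$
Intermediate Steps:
$3 - 28 = -25$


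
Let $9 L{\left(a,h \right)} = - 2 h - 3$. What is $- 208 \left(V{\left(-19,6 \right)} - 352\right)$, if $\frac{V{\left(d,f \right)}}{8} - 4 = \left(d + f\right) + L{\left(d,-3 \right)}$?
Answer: $\frac{262912}{3} \approx 87637.0$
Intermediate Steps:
$L{\left(a,h \right)} = - \frac{1}{3} - \frac{2 h}{9}$ ($L{\left(a,h \right)} = \frac{- 2 h - 3}{9} = \frac{-3 - 2 h}{9} = - \frac{1}{3} - \frac{2 h}{9}$)
$V{\left(d,f \right)} = \frac{104}{3} + 8 d + 8 f$ ($V{\left(d,f \right)} = 32 + 8 \left(\left(d + f\right) - - \frac{1}{3}\right) = 32 + 8 \left(\left(d + f\right) + \left(- \frac{1}{3} + \frac{2}{3}\right)\right) = 32 + 8 \left(\left(d + f\right) + \frac{1}{3}\right) = 32 + 8 \left(\frac{1}{3} + d + f\right) = 32 + \left(\frac{8}{3} + 8 d + 8 f\right) = \frac{104}{3} + 8 d + 8 f$)
$- 208 \left(V{\left(-19,6 \right)} - 352\right) = - 208 \left(\left(\frac{104}{3} + 8 \left(-19\right) + 8 \cdot 6\right) - 352\right) = - 208 \left(\left(\frac{104}{3} - 152 + 48\right) - 352\right) = - 208 \left(- \frac{208}{3} - 352\right) = \left(-208\right) \left(- \frac{1264}{3}\right) = \frac{262912}{3}$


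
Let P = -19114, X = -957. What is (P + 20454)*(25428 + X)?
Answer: 32791140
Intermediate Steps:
(P + 20454)*(25428 + X) = (-19114 + 20454)*(25428 - 957) = 1340*24471 = 32791140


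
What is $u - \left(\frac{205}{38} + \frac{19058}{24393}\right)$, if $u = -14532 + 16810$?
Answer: $\frac{2105830883}{926934} \approx 2271.8$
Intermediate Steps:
$u = 2278$
$u - \left(\frac{205}{38} + \frac{19058}{24393}\right) = 2278 - \left(\frac{205}{38} + \frac{19058}{24393}\right) = 2278 - \frac{5724769}{926934} = \frac{2105830883}{926934}$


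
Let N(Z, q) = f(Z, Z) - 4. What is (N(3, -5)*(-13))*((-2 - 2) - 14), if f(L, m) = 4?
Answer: 0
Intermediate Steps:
N(Z, q) = 0 (N(Z, q) = 4 - 4 = 0)
(N(3, -5)*(-13))*((-2 - 2) - 14) = (0*(-13))*((-2 - 2) - 14) = 0*(-4 - 14) = 0*(-18) = 0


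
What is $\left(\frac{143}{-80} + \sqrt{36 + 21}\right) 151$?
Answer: $- \frac{21593}{80} + 151 \sqrt{57} \approx 870.11$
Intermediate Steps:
$\left(\frac{143}{-80} + \sqrt{36 + 21}\right) 151 = \left(143 \left(- \frac{1}{80}\right) + \sqrt{57}\right) 151 = \left(- \frac{143}{80} + \sqrt{57}\right) 151 = - \frac{21593}{80} + 151 \sqrt{57}$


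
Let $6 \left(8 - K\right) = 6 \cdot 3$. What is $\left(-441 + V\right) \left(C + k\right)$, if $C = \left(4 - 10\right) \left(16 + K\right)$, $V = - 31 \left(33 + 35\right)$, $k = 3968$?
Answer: $-9793258$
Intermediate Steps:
$K = 5$ ($K = 8 - \frac{6 \cdot 3}{6} = 8 - 3 = 5$)
$V = -2108$ ($V = \left(-31\right) 68 = -2108$)
$C = -126$ ($C = \left(4 - 10\right) \left(16 + 5\right) = \left(-6\right) 21 = -126$)
$\left(-441 + V\right) \left(C + k\right) = \left(-441 - 2108\right) \left(-126 + 3968\right) = \left(-2549\right) 3842 = -9793258$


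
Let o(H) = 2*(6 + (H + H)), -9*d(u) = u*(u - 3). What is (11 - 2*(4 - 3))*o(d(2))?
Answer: 116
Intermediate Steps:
d(u) = -u*(-3 + u)/9 (d(u) = -u*(u - 3)/9 = -u*(-3 + u)/9)
o(H) = 12 + 4*H (o(H) = 2*(6 + 2*H) = 12 + 4*H)
(11 - 2*(4 - 3))*o(d(2)) = (11 - 2*(4 - 3))*(12 + 4*((⅑)*2*(3 - 1*2))) = (11 - 2*1)*(12 + 4*((⅑)*2*(3 - 2))) = (11 - 2)*(12 + 4*((⅑)*2*1)) = 9*(12 + 4*(2/9)) = 9*(12 + 8/9) = 9*(116/9) = 116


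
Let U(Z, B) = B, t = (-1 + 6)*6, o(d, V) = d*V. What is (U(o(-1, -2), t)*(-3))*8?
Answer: -720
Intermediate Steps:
o(d, V) = V*d
t = 30 (t = 5*6 = 30)
(U(o(-1, -2), t)*(-3))*8 = (30*(-3))*8 = -90*8 = -720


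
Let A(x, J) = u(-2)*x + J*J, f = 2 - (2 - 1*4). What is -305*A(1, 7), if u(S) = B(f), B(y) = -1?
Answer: -14640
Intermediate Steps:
f = 4 (f = 2 - (2 - 4) = 2 - 1*(-2) = 2 + 2 = 4)
u(S) = -1
A(x, J) = J² - x (A(x, J) = -x + J*J = -x + J² = J² - x)
-305*A(1, 7) = -305*(7² - 1*1) = -305*(49 - 1) = -305*48 = -14640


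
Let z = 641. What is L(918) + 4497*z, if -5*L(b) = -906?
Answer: 14413791/5 ≈ 2.8828e+6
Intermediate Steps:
L(b) = 906/5 (L(b) = -1/5*(-906) = 906/5)
L(918) + 4497*z = 906/5 + 4497*641 = 906/5 + 2882577 = 14413791/5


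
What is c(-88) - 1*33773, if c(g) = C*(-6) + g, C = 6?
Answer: -33897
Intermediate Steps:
c(g) = -36 + g (c(g) = 6*(-6) + g = -36 + g)
c(-88) - 1*33773 = (-36 - 88) - 1*33773 = -124 - 33773 = -33897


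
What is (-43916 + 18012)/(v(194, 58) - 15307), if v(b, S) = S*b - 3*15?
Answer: 6476/1025 ≈ 6.3180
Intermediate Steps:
v(b, S) = -45 + S*b (v(b, S) = S*b - 45 = -45 + S*b)
(-43916 + 18012)/(v(194, 58) - 15307) = (-43916 + 18012)/((-45 + 58*194) - 15307) = -25904/((-45 + 11252) - 15307) = -25904/(11207 - 15307) = -25904/(-4100) = -25904*(-1/4100) = 6476/1025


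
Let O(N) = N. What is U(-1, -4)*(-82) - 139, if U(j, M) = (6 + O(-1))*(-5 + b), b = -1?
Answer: 2321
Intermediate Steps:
U(j, M) = -30 (U(j, M) = (6 - 1)*(-5 - 1) = 5*(-6) = -30)
U(-1, -4)*(-82) - 139 = -30*(-82) - 139 = 2460 - 139 = 2321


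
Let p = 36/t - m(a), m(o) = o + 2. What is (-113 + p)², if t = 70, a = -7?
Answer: 14152644/1225 ≈ 11553.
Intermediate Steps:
m(o) = 2 + o
p = 193/35 (p = 36/70 - (2 - 7) = 36*(1/70) - 1*(-5) = 18/35 + 5 = 193/35 ≈ 5.5143)
(-113 + p)² = (-113 + 193/35)² = (-3762/35)² = 14152644/1225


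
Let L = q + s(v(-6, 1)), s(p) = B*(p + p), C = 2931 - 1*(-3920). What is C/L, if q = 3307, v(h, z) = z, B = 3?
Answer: 6851/3313 ≈ 2.0679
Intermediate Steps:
C = 6851 (C = 2931 + 3920 = 6851)
s(p) = 6*p (s(p) = 3*(p + p) = 3*(2*p) = 6*p)
L = 3313 (L = 3307 + 6*1 = 3307 + 6 = 3313)
C/L = 6851/3313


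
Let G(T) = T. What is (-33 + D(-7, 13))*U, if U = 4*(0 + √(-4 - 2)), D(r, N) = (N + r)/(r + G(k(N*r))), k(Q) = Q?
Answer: -6480*I*√6/49 ≈ -323.93*I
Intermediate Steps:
D(r, N) = (N + r)/(r + N*r)
U = 4*I*√6 (U = 4*(0 + √(-6)) = 4*(0 + I*√6) = 4*(I*√6) = 4*I*√6 ≈ 9.798*I)
(-33 + D(-7, 13))*U = (-33 + (13 - 7)/((-7)*(1 + 13)))*(4*I*√6) = (-33 - ⅐*6/14)*(4*I*√6) = (-33 - ⅐*1/14*6)*(4*I*√6) = (-33 - 3/49)*(4*I*√6) = -6480*I*√6/49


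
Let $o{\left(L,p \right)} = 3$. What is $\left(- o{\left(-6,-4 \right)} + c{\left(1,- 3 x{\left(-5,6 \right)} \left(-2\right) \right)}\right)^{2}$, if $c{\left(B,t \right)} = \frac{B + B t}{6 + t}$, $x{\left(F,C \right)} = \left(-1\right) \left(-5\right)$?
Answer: $\frac{5929}{1296} \approx 4.5748$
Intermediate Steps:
$x{\left(F,C \right)} = 5$
$c{\left(B,t \right)} = \frac{B + B t}{6 + t}$
$\left(- o{\left(-6,-4 \right)} + c{\left(1,- 3 x{\left(-5,6 \right)} \left(-2\right) \right)}\right)^{2} = \left(\left(-1\right) 3 + 1 \frac{1}{6 + \left(-3\right) 5 \left(-2\right)} \left(1 + \left(-3\right) 5 \left(-2\right)\right)\right)^{2} = \left(-3 + 1 \frac{1}{6 - -30} \left(1 - -30\right)\right)^{2} = \left(-3 + 1 \frac{1}{6 + 30} \left(1 + 30\right)\right)^{2} = \left(-3 + 1 \cdot \frac{1}{36} \cdot 31\right)^{2} = \left(-3 + \frac{31}{36}\right)^{2} = \left(- \frac{77}{36}\right)^{2} = \frac{5929}{1296}$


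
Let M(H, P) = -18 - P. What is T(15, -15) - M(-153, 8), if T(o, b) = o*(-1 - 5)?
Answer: -64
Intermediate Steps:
T(o, b) = -6*o (T(o, b) = o*(-6) = -6*o)
T(15, -15) - M(-153, 8) = -6*15 - (-18 - 1*8) = -90 - (-18 - 8) = -90 - 1*(-26) = -90 + 26 = -64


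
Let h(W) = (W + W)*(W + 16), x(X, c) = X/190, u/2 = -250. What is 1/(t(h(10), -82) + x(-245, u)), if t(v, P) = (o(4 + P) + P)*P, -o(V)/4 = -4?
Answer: 38/205607 ≈ 0.00018482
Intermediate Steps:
u = -500 (u = 2*(-250) = -500)
o(V) = 16 (o(V) = -4*(-4) = 16)
x(X, c) = X/190 (x(X, c) = X*(1/190) = X/190)
h(W) = 2*W*(16 + W) (h(W) = (2*W)*(16 + W) = 2*W*(16 + W))
t(v, P) = P*(16 + P) (t(v, P) = (16 + P)*P = P*(16 + P))
1/(t(h(10), -82) + x(-245, u)) = 1/(-82*(16 - 82) + (1/190)*(-245)) = 1/(-82*(-66) - 49/38) = 1/(5412 - 49/38) = 1/(205607/38) = 38/205607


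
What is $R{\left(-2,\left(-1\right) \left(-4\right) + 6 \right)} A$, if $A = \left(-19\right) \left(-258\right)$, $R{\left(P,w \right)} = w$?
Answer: $49020$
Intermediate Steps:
$A = 4902$
$R{\left(-2,\left(-1\right) \left(-4\right) + 6 \right)} A = \left(\left(-1\right) \left(-4\right) + 6\right) 4902 = \left(4 + 6\right) 4902 = 10 \cdot 4902 = 49020$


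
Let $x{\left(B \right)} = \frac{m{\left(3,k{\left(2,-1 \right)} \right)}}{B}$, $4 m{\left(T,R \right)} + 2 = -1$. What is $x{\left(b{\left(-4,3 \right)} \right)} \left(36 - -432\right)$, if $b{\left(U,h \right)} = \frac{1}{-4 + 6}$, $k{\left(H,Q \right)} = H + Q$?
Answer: $-702$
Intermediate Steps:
$m{\left(T,R \right)} = - \frac{3}{4}$ ($m{\left(T,R \right)} = - \frac{1}{2} + \frac{1}{4} \left(-1\right) = - \frac{1}{2} - \frac{1}{4} = - \frac{3}{4}$)
$b{\left(U,h \right)} = \frac{1}{2}$
$x{\left(B \right)} = - \frac{3}{4 B}$
$x{\left(b{\left(-4,3 \right)} \right)} \left(36 - -432\right) = - \frac{3 \frac{1}{\frac{1}{2}}}{4} \left(36 - -432\right) = \left(- \frac{3}{4}\right) 2 \left(36 + 432\right) = \left(- \frac{3}{2}\right) 468 = -702$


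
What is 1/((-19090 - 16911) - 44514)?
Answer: -1/80515 ≈ -1.2420e-5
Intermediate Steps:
1/((-19090 - 16911) - 44514) = 1/(-36001 - 44514) = 1/(-80515) = -1/80515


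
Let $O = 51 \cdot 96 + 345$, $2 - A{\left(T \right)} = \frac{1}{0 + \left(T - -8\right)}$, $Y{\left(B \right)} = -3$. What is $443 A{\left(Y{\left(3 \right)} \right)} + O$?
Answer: $\frac{30192}{5} \approx 6038.4$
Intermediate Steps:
$A{\left(T \right)} = 2 - \frac{1}{8 + T}$ ($A{\left(T \right)} = 2 - \frac{1}{0 + \left(T - -8\right)} = 2 - \frac{1}{0 + \left(T + 8\right)} = 2 - \frac{1}{0 + \left(8 + T\right)} = 2 - \frac{1}{8 + T}$)
$O = 5241$ ($O = 4896 + 345 = 5241$)
$443 A{\left(Y{\left(3 \right)} \right)} + O = 443 \frac{15 + 2 \left(-3\right)}{8 - 3} + 5241 = 443 \frac{15 - 6}{5} + 5241 = 443 \cdot \frac{1}{5} \cdot 9 + 5241 = 443 \cdot \frac{9}{5} + 5241 = \frac{3987}{5} + 5241 = \frac{30192}{5}$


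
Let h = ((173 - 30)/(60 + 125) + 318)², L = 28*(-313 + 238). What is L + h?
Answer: 3405942229/34225 ≈ 99516.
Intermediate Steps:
L = -2100 (L = 28*(-75) = -2100)
h = 3477814729/34225 (h = (143/185 + 318)² = (58973/185)² = 3477814729/34225 ≈ 1.0162e+5)
L + h = -2100 + 3477814729/34225 = 3405942229/34225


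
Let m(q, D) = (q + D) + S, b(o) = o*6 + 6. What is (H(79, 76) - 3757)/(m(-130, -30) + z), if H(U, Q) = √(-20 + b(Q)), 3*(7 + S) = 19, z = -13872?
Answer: 11271/42098 - 3*√442/42098 ≈ 0.26623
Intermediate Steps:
S = -⅔ (S = -7 + (⅓)*19 = -7 + 19/3 = -⅔ ≈ -0.66667)
b(o) = 6 + 6*o (b(o) = 6*o + 6 = 6 + 6*o)
H(U, Q) = √(-14 + 6*Q) (H(U, Q) = √(-20 + (6 + 6*Q)) = √(-14 + 6*Q))
m(q, D) = -⅔ + D + q (m(q, D) = (q + D) - ⅔ = (D + q) - ⅔ = -⅔ + D + q)
(H(79, 76) - 3757)/(m(-130, -30) + z) = (√(-14 + 6*76) - 3757)/((-⅔ - 30 - 130) - 13872) = (√(-14 + 456) - 3757)/(-482/3 - 13872) = (√442 - 3757)/(-42098/3) = (-3757 + √442)*(-3/42098) = 11271/42098 - 3*√442/42098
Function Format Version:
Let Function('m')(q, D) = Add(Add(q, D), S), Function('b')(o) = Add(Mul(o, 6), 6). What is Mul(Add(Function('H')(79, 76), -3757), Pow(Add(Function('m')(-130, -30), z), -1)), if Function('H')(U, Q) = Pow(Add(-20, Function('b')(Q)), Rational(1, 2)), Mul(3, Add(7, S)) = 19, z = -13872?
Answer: Add(Rational(11271, 42098), Mul(Rational(-3, 42098), Pow(442, Rational(1, 2)))) ≈ 0.26623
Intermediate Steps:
S = Rational(-2, 3) (S = Add(-7, Mul(Rational(1, 3), 19)) = Add(-7, Rational(19, 3)) = Rational(-2, 3) ≈ -0.66667)
Function('b')(o) = Add(6, Mul(6, o)) (Function('b')(o) = Add(Mul(6, o), 6) = Add(6, Mul(6, o)))
Function('H')(U, Q) = Pow(Add(-14, Mul(6, Q)), Rational(1, 2)) (Function('H')(U, Q) = Pow(Add(-20, Add(6, Mul(6, Q))), Rational(1, 2)) = Pow(Add(-14, Mul(6, Q)), Rational(1, 2)))
Function('m')(q, D) = Add(Rational(-2, 3), D, q) (Function('m')(q, D) = Add(Add(q, D), Rational(-2, 3)) = Add(Add(D, q), Rational(-2, 3)) = Add(Rational(-2, 3), D, q))
Mul(Add(Function('H')(79, 76), -3757), Pow(Add(Function('m')(-130, -30), z), -1)) = Mul(Add(Pow(Add(-14, Mul(6, 76)), Rational(1, 2)), -3757), Pow(Add(Add(Rational(-2, 3), -30, -130), -13872), -1)) = Mul(Add(Pow(Add(-14, 456), Rational(1, 2)), -3757), Pow(Add(Rational(-482, 3), -13872), -1)) = Mul(Add(Pow(442, Rational(1, 2)), -3757), Pow(Rational(-42098, 3), -1)) = Mul(Add(-3757, Pow(442, Rational(1, 2))), Rational(-3, 42098)) = Add(Rational(11271, 42098), Mul(Rational(-3, 42098), Pow(442, Rational(1, 2))))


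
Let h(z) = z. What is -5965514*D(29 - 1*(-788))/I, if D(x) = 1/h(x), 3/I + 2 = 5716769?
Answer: -11367817857746/817 ≈ -1.3914e+10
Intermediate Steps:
I = 1/1905589 (I = 3/(-2 + 5716769) = 3/5716767 = 3*(1/5716767) = 1/1905589 ≈ 5.2477e-7)
D(x) = 1/x
-5965514*D(29 - 1*(-788))/I = -5965514*1905589/(29 - 1*(-788)) = -5965514*1905589/(29 + 788) = -5965514/(1/(1905589*(1/817))) = -5965514/((1/1905589)*817) = -5965514/817/1905589 = -5965514*1905589/817 = -11367817857746/817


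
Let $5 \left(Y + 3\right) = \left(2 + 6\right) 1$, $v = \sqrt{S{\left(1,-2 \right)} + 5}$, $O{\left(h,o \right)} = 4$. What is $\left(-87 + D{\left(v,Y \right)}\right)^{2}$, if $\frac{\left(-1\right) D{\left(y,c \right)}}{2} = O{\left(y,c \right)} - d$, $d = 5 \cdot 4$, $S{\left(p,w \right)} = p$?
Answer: $3025$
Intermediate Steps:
$d = 20$
$v = \sqrt{6}$ ($v = \sqrt{1 + 5} = \sqrt{6} \approx 2.4495$)
$Y = - \frac{7}{5}$ ($Y = -3 + \frac{\left(2 + 6\right) 1}{5} = -3 + \frac{8 \cdot 1}{5} = -3 + \frac{1}{5} \cdot 8 = -3 + \frac{8}{5} = - \frac{7}{5} \approx -1.4$)
$D{\left(y,c \right)} = 32$ ($D{\left(y,c \right)} = - 2 \left(4 - 20\right) = \left(-2\right) \left(-16\right) = 32$)
$\left(-87 + D{\left(v,Y \right)}\right)^{2} = \left(-87 + 32\right)^{2} = \left(-55\right)^{2} = 3025$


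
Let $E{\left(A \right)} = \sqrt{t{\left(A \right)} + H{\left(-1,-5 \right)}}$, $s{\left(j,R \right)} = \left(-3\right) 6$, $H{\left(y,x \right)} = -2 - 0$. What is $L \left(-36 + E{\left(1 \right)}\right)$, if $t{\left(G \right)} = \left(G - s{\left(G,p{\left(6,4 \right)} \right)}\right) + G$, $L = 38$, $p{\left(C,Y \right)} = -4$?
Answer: $-1368 + 114 \sqrt{2} \approx -1206.8$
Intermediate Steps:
$H{\left(y,x \right)} = -2$ ($H{\left(y,x \right)} = -2 + 0 = -2$)
$s{\left(j,R \right)} = -18$
$t{\left(G \right)} = 18 + 2 G$ ($t{\left(G \right)} = \left(G - -18\right) + G = \left(G + 18\right) + G = \left(18 + G\right) + G = 18 + 2 G$)
$E{\left(A \right)} = \sqrt{16 + 2 A}$ ($E{\left(A \right)} = \sqrt{\left(18 + 2 A\right) - 2} = \sqrt{16 + 2 A}$)
$L \left(-36 + E{\left(1 \right)}\right) = 38 \left(-36 + \sqrt{16 + 2 \cdot 1}\right) = 38 \left(-36 + \sqrt{16 + 2}\right) = 38 \left(-36 + \sqrt{18}\right) = 38 \left(-36 + 3 \sqrt{2}\right) = -1368 + 114 \sqrt{2}$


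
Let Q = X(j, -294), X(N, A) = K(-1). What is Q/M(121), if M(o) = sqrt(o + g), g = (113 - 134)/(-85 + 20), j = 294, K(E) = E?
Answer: -sqrt(512590)/7886 ≈ -0.090788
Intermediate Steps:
X(N, A) = -1
Q = -1
g = 21/65 (g = -21/(-65) = -21*(-1/65) = 21/65 ≈ 0.32308)
M(o) = sqrt(21/65 + o) (M(o) = sqrt(o + 21/65) = sqrt(21/65 + o))
Q/M(121) = -1/(sqrt(1365 + 4225*121)/65) = -1/(sqrt(1365 + 511225)/65) = -1/(sqrt(512590)/65) = -sqrt(512590)/7886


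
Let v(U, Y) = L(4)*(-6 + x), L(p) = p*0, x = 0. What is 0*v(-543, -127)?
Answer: 0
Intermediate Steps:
L(p) = 0
v(U, Y) = 0 (v(U, Y) = 0*(-6 + 0) = 0*(-6) = 0)
0*v(-543, -127) = 0*0 = 0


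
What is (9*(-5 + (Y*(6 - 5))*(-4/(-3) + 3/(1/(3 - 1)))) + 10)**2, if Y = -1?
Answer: 10201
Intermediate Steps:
(9*(-5 + (Y*(6 - 5))*(-4/(-3) + 3/(1/(3 - 1)))) + 10)**2 = (9*(-5 + (-(6 - 5))*(-4/(-3) + 3/(1/(3 - 1)))) + 10)**2 = (9*(-5 + (-1*1)*(-4*(-1/3) + 3/(1/2))) + 10)**2 = (9*(-5 - (4/3 + 3/(1/2))) + 10)**2 = (9*(-5 - (4/3 + 3*2)) + 10)**2 = (9*(-5 - (4/3 + 6)) + 10)**2 = (9*(-5 - 1*22/3) + 10)**2 = (9*(-5 - 22/3) + 10)**2 = (9*(-37/3) + 10)**2 = (-111 + 10)**2 = (-101)**2 = 10201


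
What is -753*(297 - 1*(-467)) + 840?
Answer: -574452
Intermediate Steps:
-753*(297 - 1*(-467)) + 840 = -753*(297 + 467) + 840 = -753*764 + 840 = -575292 + 840 = -574452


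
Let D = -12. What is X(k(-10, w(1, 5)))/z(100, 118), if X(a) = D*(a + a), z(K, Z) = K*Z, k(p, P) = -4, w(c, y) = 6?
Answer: 12/1475 ≈ 0.0081356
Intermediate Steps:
X(a) = -24*a (X(a) = -12*(a + a) = -24*a)
X(k(-10, w(1, 5)))/z(100, 118) = (-24*(-4))/((100*118)) = 96/11800 = 96*(1/11800) = 12/1475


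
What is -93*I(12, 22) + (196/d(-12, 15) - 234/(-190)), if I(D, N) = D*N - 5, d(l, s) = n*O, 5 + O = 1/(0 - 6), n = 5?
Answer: -70954932/2945 ≈ -24093.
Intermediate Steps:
O = -31/6 (O = -5 + 1/(0 - 6) = -5 + 1/(-6) = -5 - 1/6 = -31/6 ≈ -5.1667)
d(l, s) = -155/6 (d(l, s) = 5*(-31/6) = -155/6)
I(D, N) = -5 + D*N
-93*I(12, 22) + (196/d(-12, 15) - 234/(-190)) = -93*(-5 + 12*22) + (196/(-155/6) - 234/(-190)) = -93*(-5 + 264) + (196*(-6/155) - 234*(-1/190)) = -93*259 + (-1176/155 + 117/95) = -24087 - 18717/2945 = -70954932/2945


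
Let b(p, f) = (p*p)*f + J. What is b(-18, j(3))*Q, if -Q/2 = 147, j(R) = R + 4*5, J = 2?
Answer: -2191476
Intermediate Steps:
j(R) = 20 + R (j(R) = R + 20 = 20 + R)
Q = -294 (Q = -2*147 = -294)
b(p, f) = 2 + f*p² (b(p, f) = (p*p)*f + 2 = p²*f + 2 = f*p² + 2 = 2 + f*p²)
b(-18, j(3))*Q = (2 + (20 + 3)*(-18)²)*(-294) = (2 + 23*324)*(-294) = (2 + 7452)*(-294) = 7454*(-294) = -2191476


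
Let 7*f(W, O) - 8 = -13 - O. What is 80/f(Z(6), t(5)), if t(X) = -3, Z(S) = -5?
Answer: -280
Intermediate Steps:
f(W, O) = -5/7 - O/7 (f(W, O) = 8/7 + (-13 - O)/7 = 8/7 + (-13/7 - O/7) = -5/7 - O/7)
80/f(Z(6), t(5)) = 80/(-5/7 - ⅐*(-3)) = 80/(-5/7 + 3/7) = 80/(-2/7) = 80*(-7/2) = -280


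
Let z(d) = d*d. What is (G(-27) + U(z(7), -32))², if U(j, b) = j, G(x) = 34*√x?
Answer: -28811 + 9996*I*√3 ≈ -28811.0 + 17314.0*I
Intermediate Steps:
z(d) = d²
(G(-27) + U(z(7), -32))² = (34*√(-27) + 7²)² = (34*(3*I*√3) + 49)² = (102*I*√3 + 49)² = (49 + 102*I*√3)²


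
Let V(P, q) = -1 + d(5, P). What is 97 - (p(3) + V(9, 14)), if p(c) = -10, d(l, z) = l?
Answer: 103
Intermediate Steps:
V(P, q) = 4 (V(P, q) = -1 + 5 = 4)
97 - (p(3) + V(9, 14)) = 97 - (-10 + 4) = 97 - 1*(-6) = 97 + 6 = 103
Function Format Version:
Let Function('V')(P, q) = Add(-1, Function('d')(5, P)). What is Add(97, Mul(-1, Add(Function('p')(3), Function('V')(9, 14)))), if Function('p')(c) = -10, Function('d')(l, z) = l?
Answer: 103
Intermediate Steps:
Function('V')(P, q) = 4 (Function('V')(P, q) = Add(-1, 5) = 4)
Add(97, Mul(-1, Add(Function('p')(3), Function('V')(9, 14)))) = Add(97, Mul(-1, Add(-10, 4))) = Add(97, Mul(-1, -6)) = Add(97, 6) = 103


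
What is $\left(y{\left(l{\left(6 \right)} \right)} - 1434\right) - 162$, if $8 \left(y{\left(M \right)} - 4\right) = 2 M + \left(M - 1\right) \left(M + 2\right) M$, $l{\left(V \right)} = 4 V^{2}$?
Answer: $374248$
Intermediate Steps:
$y{\left(M \right)} = 4 + \frac{M}{4} + \frac{M \left(-1 + M\right) \left(2 + M\right)}{8}$ ($y{\left(M \right)} = 4 + \frac{2 M + \left(M - 1\right) \left(M + 2\right) M}{8} = 4 + \frac{2 M + \left(-1 + M\right) \left(2 + M\right) M}{8} = 4 + \frac{2 M + M \left(-1 + M\right) \left(2 + M\right)}{8} = 4 + \left(\frac{M}{4} + \frac{M \left(-1 + M\right) \left(2 + M\right)}{8}\right) = 4 + \frac{M}{4} + \frac{M \left(-1 + M\right) \left(2 + M\right)}{8}$)
$\left(y{\left(l{\left(6 \right)} \right)} - 1434\right) - 162 = \left(\left(4 + \frac{\left(4 \cdot 6^{2}\right)^{2}}{8} + \frac{\left(4 \cdot 6^{2}\right)^{3}}{8}\right) - 1434\right) - 162 = \left(\left(4 + \frac{\left(4 \cdot 36\right)^{2}}{8} + \frac{\left(4 \cdot 36\right)^{3}}{8}\right) - 1434\right) - 162 = \left(\left(4 + \frac{144^{2}}{8} + \frac{144^{3}}{8}\right) - 1434\right) - 162 = \left(\left(4 + \frac{1}{8} \cdot 20736 + \frac{1}{8} \cdot 2985984\right) - 1434\right) - 162 = \left(\left(4 + 2592 + 373248\right) - 1434\right) - 162 = \left(375844 - 1434\right) - 162 = 374410 - 162 = 374248$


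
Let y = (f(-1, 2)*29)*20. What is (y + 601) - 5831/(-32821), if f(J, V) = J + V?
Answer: 38767432/32821 ≈ 1181.2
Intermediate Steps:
y = 580 (y = ((-1 + 2)*29)*20 = (1*29)*20 = 29*20 = 580)
(y + 601) - 5831/(-32821) = (580 + 601) - 5831/(-32821) = 1181 - 5831*(-1/32821) = 1181 + 5831/32821 = 38767432/32821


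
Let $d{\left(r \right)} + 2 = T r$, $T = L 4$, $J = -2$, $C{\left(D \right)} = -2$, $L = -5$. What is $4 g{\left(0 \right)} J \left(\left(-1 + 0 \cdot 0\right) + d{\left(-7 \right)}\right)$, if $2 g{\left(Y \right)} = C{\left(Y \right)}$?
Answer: $1096$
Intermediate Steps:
$g{\left(Y \right)} = -1$ ($g{\left(Y \right)} = \frac{1}{2} \left(-2\right) = -1$)
$T = -20$ ($T = \left(-5\right) 4 = -20$)
$d{\left(r \right)} = -2 - 20 r$
$4 g{\left(0 \right)} J \left(\left(-1 + 0 \cdot 0\right) + d{\left(-7 \right)}\right) = 4 \left(-1\right) \left(-2\right) \left(\left(-1 + 0 \cdot 0\right) - -138\right) = \left(-4\right) \left(-2\right) \left(\left(-1 + 0\right) + \left(-2 + 140\right)\right) = 8 \left(-1 + 138\right) = 8 \cdot 137 = 1096$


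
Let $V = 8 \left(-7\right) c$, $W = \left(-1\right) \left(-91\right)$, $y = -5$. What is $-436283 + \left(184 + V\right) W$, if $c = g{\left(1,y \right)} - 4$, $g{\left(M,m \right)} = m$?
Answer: $-373675$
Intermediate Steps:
$W = 91$
$c = -9$ ($c = -5 - 4 = -9$)
$V = 504$ ($V = 8 \left(-7\right) \left(-9\right) = \left(-56\right) \left(-9\right) = 504$)
$-436283 + \left(184 + V\right) W = -436283 + \left(184 + 504\right) 91 = -436283 + 688 \cdot 91 = -436283 + 62608 = -373675$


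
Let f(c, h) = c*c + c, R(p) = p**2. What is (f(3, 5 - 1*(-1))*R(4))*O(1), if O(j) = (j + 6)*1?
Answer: 1344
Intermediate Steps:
O(j) = 6 + j (O(j) = (6 + j)*1 = 6 + j)
f(c, h) = c + c**2 (f(c, h) = c**2 + c = c + c**2)
(f(3, 5 - 1*(-1))*R(4))*O(1) = ((3*(1 + 3))*4**2)*(6 + 1) = ((3*4)*16)*7 = (12*16)*7 = 192*7 = 1344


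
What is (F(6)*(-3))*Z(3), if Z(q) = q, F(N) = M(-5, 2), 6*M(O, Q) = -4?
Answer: 6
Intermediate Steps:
M(O, Q) = -⅔ (M(O, Q) = (⅙)*(-4) = -⅔)
F(N) = -⅔
(F(6)*(-3))*Z(3) = -⅔*(-3)*3 = 2*3 = 6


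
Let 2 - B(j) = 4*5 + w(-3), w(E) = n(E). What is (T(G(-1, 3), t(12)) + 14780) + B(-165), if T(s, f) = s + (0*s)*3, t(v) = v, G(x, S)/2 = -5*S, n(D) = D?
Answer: 14735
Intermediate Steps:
w(E) = E
G(x, S) = -10*S (G(x, S) = 2*(-5*S) = -10*S)
T(s, f) = s (T(s, f) = s + 0*3 = s + 0 = s)
B(j) = -15 (B(j) = 2 - (4*5 - 3) = 2 - (20 - 3) = 2 - 1*17 = 2 - 17 = -15)
(T(G(-1, 3), t(12)) + 14780) + B(-165) = (-10*3 + 14780) - 15 = (-30 + 14780) - 15 = 14750 - 15 = 14735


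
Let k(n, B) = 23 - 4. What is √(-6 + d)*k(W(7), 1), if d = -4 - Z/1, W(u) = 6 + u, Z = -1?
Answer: 57*I ≈ 57.0*I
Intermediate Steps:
k(n, B) = 19
d = -3 (d = -4 - (-1)/1 = -4 - (-1) = -4 - 1*(-1) = -4 + 1 = -3)
√(-6 + d)*k(W(7), 1) = √(-6 - 3)*19 = √(-9)*19 = (3*I)*19 = 57*I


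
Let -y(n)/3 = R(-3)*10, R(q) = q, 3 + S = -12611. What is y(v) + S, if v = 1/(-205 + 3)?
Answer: -12524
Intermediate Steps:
S = -12614 (S = -3 - 12611 = -12614)
v = -1/202 (v = 1/(-202) = -1/202 ≈ -0.0049505)
y(n) = 90 (y(n) = -(-9)*10 = -3*(-30) = 90)
y(v) + S = 90 - 12614 = -12524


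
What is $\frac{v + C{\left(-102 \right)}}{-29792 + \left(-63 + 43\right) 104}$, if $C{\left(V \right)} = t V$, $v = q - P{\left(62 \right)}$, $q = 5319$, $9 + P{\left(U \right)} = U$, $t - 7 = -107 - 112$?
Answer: $- \frac{13445}{15936} \approx -0.84369$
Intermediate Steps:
$t = -212$ ($t = 7 - 219 = -212$)
$P{\left(U \right)} = -9 + U$
$v = 5266$ ($v = 5319 - \left(-9 + 62\right) = 5319 - 53 = 5266$)
$C{\left(V \right)} = - 212 V$
$\frac{v + C{\left(-102 \right)}}{-29792 + \left(-63 + 43\right) 104} = \frac{5266 - -21624}{-29792 + \left(-63 + 43\right) 104} = \frac{5266 + 21624}{-29792 - 2080} = \frac{26890}{-29792 - 2080} = \frac{26890}{-31872} = 26890 \left(- \frac{1}{31872}\right) = - \frac{13445}{15936}$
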